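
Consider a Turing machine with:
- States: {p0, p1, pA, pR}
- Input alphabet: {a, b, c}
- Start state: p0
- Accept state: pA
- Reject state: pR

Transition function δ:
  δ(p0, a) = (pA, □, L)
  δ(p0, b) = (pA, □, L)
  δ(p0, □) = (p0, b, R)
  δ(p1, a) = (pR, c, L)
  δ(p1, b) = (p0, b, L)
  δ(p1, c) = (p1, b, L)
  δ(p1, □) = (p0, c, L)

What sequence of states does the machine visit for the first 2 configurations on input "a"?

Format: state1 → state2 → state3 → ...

Execution trace:
Initial: [p0]a
Step 1: δ(p0, a) = (pA, □, L) → [pA]□□

The machine reaches the accept state pA and halts.

State sequence: p0 → pA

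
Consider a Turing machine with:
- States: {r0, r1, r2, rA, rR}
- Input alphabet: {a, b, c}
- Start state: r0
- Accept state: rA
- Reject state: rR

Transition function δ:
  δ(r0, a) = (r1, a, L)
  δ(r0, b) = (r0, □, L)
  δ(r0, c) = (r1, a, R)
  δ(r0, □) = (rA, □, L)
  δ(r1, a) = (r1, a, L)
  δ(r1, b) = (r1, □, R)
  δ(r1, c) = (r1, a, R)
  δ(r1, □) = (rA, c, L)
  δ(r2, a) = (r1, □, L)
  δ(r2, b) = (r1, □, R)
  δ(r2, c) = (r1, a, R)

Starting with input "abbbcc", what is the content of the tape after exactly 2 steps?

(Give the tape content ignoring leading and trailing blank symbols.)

Execution trace:
Initial: [r0]abbbcc
Step 1: δ(r0, a) = (r1, a, L) → [r1]□abbbcc
Step 2: δ(r1, □) = (rA, c, L) → [rA]□cabbbcc

The machine reaches the accept state rA and halts.

After 2 steps, the tape (ignoring leading/trailing blanks) is: cabbbcc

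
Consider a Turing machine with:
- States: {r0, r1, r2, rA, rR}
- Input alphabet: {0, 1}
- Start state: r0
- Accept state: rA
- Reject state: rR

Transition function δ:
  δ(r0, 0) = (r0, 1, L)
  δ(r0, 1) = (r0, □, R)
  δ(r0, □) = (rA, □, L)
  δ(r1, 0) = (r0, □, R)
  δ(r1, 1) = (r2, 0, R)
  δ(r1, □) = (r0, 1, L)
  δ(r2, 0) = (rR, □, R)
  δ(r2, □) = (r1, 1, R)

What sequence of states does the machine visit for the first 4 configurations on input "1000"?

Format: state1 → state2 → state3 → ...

Execution trace:
Initial: [r0]1000
Step 1: δ(r0, 1) = (r0, □, R) → □[r0]000
Step 2: δ(r0, 0) = (r0, 1, L) → [r0]□100
Step 3: δ(r0, □) = (rA, □, L) → [rA]□□100

The machine reaches the accept state rA and halts.

State sequence: r0 → r0 → r0 → rA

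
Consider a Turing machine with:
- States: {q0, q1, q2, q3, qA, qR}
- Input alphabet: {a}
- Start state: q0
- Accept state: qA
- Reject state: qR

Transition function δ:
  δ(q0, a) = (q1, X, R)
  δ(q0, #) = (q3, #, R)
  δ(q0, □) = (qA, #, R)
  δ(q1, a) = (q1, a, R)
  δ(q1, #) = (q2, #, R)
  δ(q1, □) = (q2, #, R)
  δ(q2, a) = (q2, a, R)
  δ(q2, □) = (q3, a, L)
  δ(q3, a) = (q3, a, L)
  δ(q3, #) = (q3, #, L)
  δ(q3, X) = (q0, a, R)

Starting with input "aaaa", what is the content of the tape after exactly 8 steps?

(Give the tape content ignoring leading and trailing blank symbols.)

Execution trace:
Initial: [q0]aaaa
Step 1: δ(q0, a) = (q1, X, R) → X[q1]aaa
Step 2: δ(q1, a) = (q1, a, R) → Xa[q1]aa
Step 3: δ(q1, a) = (q1, a, R) → Xaa[q1]a
Step 4: δ(q1, a) = (q1, a, R) → Xaaa[q1]□
Step 5: δ(q1, □) = (q2, #, R) → Xaaa#[q2]□
Step 6: δ(q2, □) = (q3, a, L) → Xaaa[q3]#a
Step 7: δ(q3, #) = (q3, #, L) → Xaa[q3]a#a
Step 8: δ(q3, a) = (q3, a, L) → Xa[q3]aa#a

After 8 steps, the tape (ignoring leading/trailing blanks) is: Xaaa#a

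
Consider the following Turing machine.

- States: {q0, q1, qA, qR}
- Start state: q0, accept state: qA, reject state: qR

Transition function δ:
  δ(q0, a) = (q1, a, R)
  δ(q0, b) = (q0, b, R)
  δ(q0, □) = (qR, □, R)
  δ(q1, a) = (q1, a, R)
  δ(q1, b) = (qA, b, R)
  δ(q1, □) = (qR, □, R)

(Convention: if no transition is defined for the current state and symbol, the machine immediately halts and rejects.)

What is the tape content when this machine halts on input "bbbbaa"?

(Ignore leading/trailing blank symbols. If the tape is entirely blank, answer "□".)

Execution trace:
Initial: [q0]bbbbaa
Step 1: δ(q0, b) = (q0, b, R) → b[q0]bbbaa
Step 2: δ(q0, b) = (q0, b, R) → bb[q0]bbaa
Step 3: δ(q0, b) = (q0, b, R) → bbb[q0]baa
Step 4: δ(q0, b) = (q0, b, R) → bbbb[q0]aa
Step 5: δ(q0, a) = (q1, a, R) → bbbba[q1]a
Step 6: δ(q1, a) = (q1, a, R) → bbbbaa[q1]□
Step 7: δ(q1, □) = (qR, □, R) → bbbbaa□[qR]□

The machine reaches the reject state qR and halts.

Final tape (ignoring leading/trailing blanks): bbbbaa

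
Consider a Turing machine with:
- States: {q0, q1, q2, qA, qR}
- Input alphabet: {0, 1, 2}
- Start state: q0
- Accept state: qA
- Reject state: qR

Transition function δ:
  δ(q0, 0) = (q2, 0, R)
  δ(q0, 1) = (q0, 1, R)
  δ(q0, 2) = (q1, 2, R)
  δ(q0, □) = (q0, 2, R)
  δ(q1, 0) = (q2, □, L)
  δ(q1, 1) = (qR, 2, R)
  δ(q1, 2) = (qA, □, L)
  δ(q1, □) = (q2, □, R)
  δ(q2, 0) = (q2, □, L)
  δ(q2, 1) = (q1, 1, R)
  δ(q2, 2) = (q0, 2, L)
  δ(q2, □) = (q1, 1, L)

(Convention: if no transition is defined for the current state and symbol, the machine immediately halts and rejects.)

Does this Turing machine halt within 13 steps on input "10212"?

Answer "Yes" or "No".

Execution trace:
Initial: [q0]10212
Step 1: δ(q0, 1) = (q0, 1, R) → 1[q0]0212
Step 2: δ(q0, 0) = (q2, 0, R) → 10[q2]212
Step 3: δ(q2, 2) = (q0, 2, L) → 1[q0]0212
Step 4: δ(q0, 0) = (q2, 0, R) → 10[q2]212
Step 5: δ(q2, 2) = (q0, 2, L) → 1[q0]0212
Step 6: δ(q0, 0) = (q2, 0, R) → 10[q2]212
Step 7: δ(q2, 2) = (q0, 2, L) → 1[q0]0212
Step 8: δ(q0, 0) = (q2, 0, R) → 10[q2]212
Step 9: δ(q2, 2) = (q0, 2, L) → 1[q0]0212
Step 10: δ(q0, 0) = (q2, 0, R) → 10[q2]212
Step 11: δ(q2, 2) = (q0, 2, L) → 1[q0]0212
Step 12: δ(q0, 0) = (q2, 0, R) → 10[q2]212
Step 13: δ(q2, 2) = (q0, 2, L) → 1[q0]0212

The machine has not reached a halting state after 13 steps.
The machine did not halt within the 13-step bound.

Answer: No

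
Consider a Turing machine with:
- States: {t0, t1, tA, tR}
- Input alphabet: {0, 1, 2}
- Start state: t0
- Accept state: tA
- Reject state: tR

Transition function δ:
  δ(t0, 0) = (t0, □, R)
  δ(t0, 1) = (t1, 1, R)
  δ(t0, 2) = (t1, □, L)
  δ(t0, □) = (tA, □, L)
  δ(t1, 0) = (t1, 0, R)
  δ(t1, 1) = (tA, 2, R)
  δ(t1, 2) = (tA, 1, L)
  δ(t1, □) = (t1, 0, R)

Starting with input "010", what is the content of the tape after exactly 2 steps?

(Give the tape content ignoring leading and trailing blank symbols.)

Execution trace:
Initial: [t0]010
Step 1: δ(t0, 0) = (t0, □, R) → □[t0]10
Step 2: δ(t0, 1) = (t1, 1, R) → □1[t1]0

After 2 steps, the tape (ignoring leading/trailing blanks) is: 10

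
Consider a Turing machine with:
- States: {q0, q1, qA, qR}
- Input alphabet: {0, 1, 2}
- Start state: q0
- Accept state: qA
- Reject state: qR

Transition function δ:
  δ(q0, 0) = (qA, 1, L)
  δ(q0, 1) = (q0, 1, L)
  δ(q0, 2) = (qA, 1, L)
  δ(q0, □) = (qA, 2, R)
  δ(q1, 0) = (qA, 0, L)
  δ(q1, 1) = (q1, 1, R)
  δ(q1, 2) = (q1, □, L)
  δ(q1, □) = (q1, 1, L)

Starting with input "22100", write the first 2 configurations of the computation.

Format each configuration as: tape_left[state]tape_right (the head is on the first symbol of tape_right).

Transitions applied:
Step 1: δ(q0, 2) = (qA, 1, L)

The first 2 configurations are:
[q0]22100 ⊢ [qA]□12100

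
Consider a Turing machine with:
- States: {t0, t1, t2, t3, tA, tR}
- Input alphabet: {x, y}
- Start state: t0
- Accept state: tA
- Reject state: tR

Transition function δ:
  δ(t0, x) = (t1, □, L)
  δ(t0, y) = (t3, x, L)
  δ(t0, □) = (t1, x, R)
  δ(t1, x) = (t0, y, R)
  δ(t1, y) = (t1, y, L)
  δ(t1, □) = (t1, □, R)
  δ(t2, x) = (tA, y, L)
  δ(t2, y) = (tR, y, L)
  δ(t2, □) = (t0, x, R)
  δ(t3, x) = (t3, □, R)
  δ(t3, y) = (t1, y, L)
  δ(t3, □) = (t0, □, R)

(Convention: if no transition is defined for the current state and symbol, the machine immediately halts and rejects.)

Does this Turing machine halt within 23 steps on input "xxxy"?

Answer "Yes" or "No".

Execution trace:
Initial: [t0]xxxy
Step 1: δ(t0, x) = (t1, □, L) → [t1]□□xxy
Step 2: δ(t1, □) = (t1, □, R) → □[t1]□xxy
Step 3: δ(t1, □) = (t1, □, R) → □□[t1]xxy
Step 4: δ(t1, x) = (t0, y, R) → □□y[t0]xy
Step 5: δ(t0, x) = (t1, □, L) → □□[t1]y□y
Step 6: δ(t1, y) = (t1, y, L) → □[t1]□y□y
Step 7: δ(t1, □) = (t1, □, R) → □□[t1]y□y
Step 8: δ(t1, y) = (t1, y, L) → □[t1]□y□y
Step 9: δ(t1, □) = (t1, □, R) → □□[t1]y□y
Step 10: δ(t1, y) = (t1, y, L) → □[t1]□y□y
Step 11: δ(t1, □) = (t1, □, R) → □□[t1]y□y
Step 12: δ(t1, y) = (t1, y, L) → □[t1]□y□y
Step 13: δ(t1, □) = (t1, □, R) → □□[t1]y□y
Step 14: δ(t1, y) = (t1, y, L) → □[t1]□y□y
Step 15: δ(t1, □) = (t1, □, R) → □□[t1]y□y
Step 16: δ(t1, y) = (t1, y, L) → □[t1]□y□y
Step 17: δ(t1, □) = (t1, □, R) → □□[t1]y□y
Step 18: δ(t1, y) = (t1, y, L) → □[t1]□y□y
Step 19: δ(t1, □) = (t1, □, R) → □□[t1]y□y
Step 20: δ(t1, y) = (t1, y, L) → □[t1]□y□y
Step 21: δ(t1, □) = (t1, □, R) → □□[t1]y□y
Step 22: δ(t1, y) = (t1, y, L) → □[t1]□y□y
Step 23: δ(t1, □) = (t1, □, R) → □□[t1]y□y

The machine has not reached a halting state after 23 steps.
The machine did not halt within the 23-step bound.

Answer: No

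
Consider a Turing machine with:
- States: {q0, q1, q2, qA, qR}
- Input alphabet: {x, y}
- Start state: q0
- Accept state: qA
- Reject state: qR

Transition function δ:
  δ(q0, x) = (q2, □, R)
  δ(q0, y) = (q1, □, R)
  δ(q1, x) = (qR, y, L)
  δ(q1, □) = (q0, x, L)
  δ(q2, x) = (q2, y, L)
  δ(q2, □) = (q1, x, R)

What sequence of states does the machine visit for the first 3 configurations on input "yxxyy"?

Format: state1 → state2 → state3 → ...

Execution trace:
Initial: [q0]yxxyy
Step 1: δ(q0, y) = (q1, □, R) → □[q1]xxyy
Step 2: δ(q1, x) = (qR, y, L) → [qR]□yxyy

The machine reaches the reject state qR and halts.

State sequence: q0 → q1 → qR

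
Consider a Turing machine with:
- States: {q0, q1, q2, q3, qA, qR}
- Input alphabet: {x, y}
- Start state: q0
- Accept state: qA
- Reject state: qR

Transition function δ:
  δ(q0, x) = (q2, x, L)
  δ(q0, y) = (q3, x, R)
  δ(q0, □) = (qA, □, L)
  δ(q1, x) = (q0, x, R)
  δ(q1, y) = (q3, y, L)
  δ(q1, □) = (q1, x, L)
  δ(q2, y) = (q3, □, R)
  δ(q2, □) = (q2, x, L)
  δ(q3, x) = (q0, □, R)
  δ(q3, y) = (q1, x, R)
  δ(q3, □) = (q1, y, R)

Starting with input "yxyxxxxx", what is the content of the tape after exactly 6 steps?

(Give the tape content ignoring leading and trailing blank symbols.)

Execution trace:
Initial: [q0]yxyxxxxx
Step 1: δ(q0, y) = (q3, x, R) → x[q3]xyxxxxx
Step 2: δ(q3, x) = (q0, □, R) → x□[q0]yxxxxx
Step 3: δ(q0, y) = (q3, x, R) → x□x[q3]xxxxx
Step 4: δ(q3, x) = (q0, □, R) → x□x□[q0]xxxx
Step 5: δ(q0, x) = (q2, x, L) → x□x[q2]□xxxx
Step 6: δ(q2, □) = (q2, x, L) → x□[q2]xxxxxx

No transition is defined for δ(q2, x). By convention the machine halts and rejects.

After 6 steps, the tape (ignoring leading/trailing blanks) is: x□xxxxxx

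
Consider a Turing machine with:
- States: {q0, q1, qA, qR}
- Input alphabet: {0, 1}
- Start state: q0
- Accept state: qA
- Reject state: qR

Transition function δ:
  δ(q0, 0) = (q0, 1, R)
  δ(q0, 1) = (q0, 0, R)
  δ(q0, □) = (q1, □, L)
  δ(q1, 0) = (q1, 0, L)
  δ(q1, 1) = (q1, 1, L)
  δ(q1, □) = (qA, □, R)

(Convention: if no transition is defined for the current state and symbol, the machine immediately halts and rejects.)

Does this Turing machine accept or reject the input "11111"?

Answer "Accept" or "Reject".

Execution trace:
Initial: [q0]11111
Step 1: δ(q0, 1) = (q0, 0, R) → 0[q0]1111
Step 2: δ(q0, 1) = (q0, 0, R) → 00[q0]111
Step 3: δ(q0, 1) = (q0, 0, R) → 000[q0]11
Step 4: δ(q0, 1) = (q0, 0, R) → 0000[q0]1
Step 5: δ(q0, 1) = (q0, 0, R) → 00000[q0]□
Step 6: δ(q0, □) = (q1, □, L) → 0000[q1]0□
Step 7: δ(q1, 0) = (q1, 0, L) → 000[q1]00□
Step 8: δ(q1, 0) = (q1, 0, L) → 00[q1]000□
Step 9: δ(q1, 0) = (q1, 0, L) → 0[q1]0000□
Step 10: δ(q1, 0) = (q1, 0, L) → [q1]00000□
Step 11: δ(q1, 0) = (q1, 0, L) → [q1]□00000□
Step 12: δ(q1, □) = (qA, □, R) → □[qA]00000□

The machine reaches the accept state qA and halts.

Answer: Accept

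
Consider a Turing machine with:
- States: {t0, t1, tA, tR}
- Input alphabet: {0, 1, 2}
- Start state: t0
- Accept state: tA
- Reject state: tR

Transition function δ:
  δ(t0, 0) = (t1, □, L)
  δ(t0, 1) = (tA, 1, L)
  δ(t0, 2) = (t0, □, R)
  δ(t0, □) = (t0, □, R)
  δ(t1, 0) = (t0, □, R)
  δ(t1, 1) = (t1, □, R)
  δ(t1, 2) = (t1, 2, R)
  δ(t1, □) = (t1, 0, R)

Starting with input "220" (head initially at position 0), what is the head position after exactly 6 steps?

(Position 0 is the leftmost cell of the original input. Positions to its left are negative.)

Execution trace (head position shown):
Step 0: [t0]220  (head at position 0)
Step 1: move right → □[t0]20  (head at position 1)
Step 2: move right → □□[t0]0  (head at position 2)
Step 3: move left → □[t1]□□  (head at position 1)
Step 4: move right → □0[t1]□  (head at position 2)
Step 5: move right → □00[t1]□  (head at position 3)
Step 6: move right → □000[t1]□  (head at position 4)

After 6 steps, the head is at position 4.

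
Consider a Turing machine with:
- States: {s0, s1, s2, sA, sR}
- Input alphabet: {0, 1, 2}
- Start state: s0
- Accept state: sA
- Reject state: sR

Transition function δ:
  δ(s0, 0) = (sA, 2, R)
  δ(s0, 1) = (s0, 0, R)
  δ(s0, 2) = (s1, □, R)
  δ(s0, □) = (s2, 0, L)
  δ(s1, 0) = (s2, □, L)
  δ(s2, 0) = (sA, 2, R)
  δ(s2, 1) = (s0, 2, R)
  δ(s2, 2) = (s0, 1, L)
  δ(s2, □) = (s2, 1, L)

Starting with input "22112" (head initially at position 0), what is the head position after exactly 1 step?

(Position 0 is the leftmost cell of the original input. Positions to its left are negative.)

Execution trace (head position shown):
Step 0: [s0]22112  (head at position 0)
Step 1: move right → □[s1]2112  (head at position 1)

After 1 step, the head is at position 1.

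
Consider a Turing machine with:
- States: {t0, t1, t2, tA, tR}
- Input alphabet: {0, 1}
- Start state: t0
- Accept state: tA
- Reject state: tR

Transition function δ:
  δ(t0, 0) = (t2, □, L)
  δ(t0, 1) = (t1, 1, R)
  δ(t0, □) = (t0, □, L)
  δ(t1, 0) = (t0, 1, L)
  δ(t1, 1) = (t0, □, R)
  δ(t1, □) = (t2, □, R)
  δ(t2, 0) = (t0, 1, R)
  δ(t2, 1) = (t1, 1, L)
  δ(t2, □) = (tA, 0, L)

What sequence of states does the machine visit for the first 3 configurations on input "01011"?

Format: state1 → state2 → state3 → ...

Execution trace:
Initial: [t0]01011
Step 1: δ(t0, 0) = (t2, □, L) → [t2]□□1011
Step 2: δ(t2, □) = (tA, 0, L) → [tA]□0□1011

The machine reaches the accept state tA and halts.

State sequence: t0 → t2 → tA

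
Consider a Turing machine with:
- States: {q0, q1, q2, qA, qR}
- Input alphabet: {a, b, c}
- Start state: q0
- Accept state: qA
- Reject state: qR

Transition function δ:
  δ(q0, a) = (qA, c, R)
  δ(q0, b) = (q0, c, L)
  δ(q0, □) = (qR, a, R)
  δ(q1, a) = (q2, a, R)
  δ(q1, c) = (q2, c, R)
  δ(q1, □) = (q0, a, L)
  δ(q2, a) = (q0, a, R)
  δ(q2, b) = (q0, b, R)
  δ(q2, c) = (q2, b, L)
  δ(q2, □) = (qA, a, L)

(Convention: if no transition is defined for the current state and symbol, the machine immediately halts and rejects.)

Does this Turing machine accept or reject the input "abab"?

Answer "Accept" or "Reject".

Execution trace:
Initial: [q0]abab
Step 1: δ(q0, a) = (qA, c, R) → c[qA]bab

The machine reaches the accept state qA and halts.

Answer: Accept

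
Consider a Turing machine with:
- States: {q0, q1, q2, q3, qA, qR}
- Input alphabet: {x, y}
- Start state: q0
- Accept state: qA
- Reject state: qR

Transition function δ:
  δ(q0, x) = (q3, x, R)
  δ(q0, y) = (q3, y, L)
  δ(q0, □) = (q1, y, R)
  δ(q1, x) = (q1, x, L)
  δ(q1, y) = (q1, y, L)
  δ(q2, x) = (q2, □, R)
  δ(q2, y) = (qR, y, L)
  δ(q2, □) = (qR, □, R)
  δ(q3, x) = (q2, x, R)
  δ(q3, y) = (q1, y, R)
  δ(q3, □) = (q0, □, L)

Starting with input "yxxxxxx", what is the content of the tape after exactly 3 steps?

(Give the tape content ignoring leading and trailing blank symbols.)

Execution trace:
Initial: [q0]yxxxxxx
Step 1: δ(q0, y) = (q3, y, L) → [q3]□yxxxxxx
Step 2: δ(q3, □) = (q0, □, L) → [q0]□□yxxxxxx
Step 3: δ(q0, □) = (q1, y, R) → y[q1]□yxxxxxx

No transition is defined for δ(q1, □). By convention the machine halts and rejects.

After 3 steps, the tape (ignoring leading/trailing blanks) is: y□yxxxxxx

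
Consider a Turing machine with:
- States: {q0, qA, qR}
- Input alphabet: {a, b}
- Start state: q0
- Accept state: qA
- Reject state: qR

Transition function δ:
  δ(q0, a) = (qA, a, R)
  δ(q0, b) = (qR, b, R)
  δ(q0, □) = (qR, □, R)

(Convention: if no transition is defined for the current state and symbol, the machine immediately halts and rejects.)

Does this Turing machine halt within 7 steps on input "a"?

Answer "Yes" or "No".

Execution trace:
Initial: [q0]a
Step 1: δ(q0, a) = (qA, a, R) → a[qA]□

The machine reaches the accept state qA and halts.
The machine halted after 1 step (within the 7-step bound).

Answer: Yes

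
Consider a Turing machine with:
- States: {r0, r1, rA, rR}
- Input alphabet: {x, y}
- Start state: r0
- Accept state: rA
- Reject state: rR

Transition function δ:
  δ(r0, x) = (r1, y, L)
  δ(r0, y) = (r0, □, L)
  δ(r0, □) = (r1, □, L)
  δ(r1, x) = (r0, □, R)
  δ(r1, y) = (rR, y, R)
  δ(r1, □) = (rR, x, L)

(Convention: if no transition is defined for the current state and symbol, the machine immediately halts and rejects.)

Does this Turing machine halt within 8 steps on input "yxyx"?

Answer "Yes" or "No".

Execution trace:
Initial: [r0]yxyx
Step 1: δ(r0, y) = (r0, □, L) → [r0]□□xyx
Step 2: δ(r0, □) = (r1, □, L) → [r1]□□□xyx
Step 3: δ(r1, □) = (rR, x, L) → [rR]□x□□xyx

The machine reaches the reject state rR and halts.
The machine halted after 3 steps (within the 8-step bound).

Answer: Yes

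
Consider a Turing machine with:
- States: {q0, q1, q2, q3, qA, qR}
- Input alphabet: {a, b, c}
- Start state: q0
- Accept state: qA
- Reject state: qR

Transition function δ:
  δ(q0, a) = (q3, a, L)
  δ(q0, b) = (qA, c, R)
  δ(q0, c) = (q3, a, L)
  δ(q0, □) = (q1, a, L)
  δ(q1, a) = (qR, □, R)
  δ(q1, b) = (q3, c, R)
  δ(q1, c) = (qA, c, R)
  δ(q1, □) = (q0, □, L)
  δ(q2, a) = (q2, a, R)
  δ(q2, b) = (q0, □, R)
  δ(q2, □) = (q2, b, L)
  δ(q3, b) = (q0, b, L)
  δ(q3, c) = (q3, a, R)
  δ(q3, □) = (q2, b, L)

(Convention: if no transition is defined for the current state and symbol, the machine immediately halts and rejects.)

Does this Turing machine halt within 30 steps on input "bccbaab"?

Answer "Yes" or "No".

Execution trace:
Initial: [q0]bccbaab
Step 1: δ(q0, b) = (qA, c, R) → c[qA]ccbaab

The machine reaches the accept state qA and halts.
The machine halted after 1 step (within the 30-step bound).

Answer: Yes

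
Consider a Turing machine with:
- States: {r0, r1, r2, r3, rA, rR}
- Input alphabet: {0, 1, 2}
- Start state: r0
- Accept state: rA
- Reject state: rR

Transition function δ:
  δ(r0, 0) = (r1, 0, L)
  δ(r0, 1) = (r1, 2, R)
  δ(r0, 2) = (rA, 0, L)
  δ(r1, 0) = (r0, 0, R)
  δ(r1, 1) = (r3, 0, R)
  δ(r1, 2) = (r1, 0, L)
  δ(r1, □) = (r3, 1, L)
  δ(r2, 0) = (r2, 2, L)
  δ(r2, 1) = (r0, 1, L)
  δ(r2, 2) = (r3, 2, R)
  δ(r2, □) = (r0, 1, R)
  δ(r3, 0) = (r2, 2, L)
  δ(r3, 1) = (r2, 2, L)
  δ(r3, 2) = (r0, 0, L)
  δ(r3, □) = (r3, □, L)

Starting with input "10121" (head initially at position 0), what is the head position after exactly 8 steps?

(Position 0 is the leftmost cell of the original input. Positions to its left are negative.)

Execution trace (head position shown):
Step 0: [r0]10121  (head at position 0)
Step 1: move right → 2[r1]0121  (head at position 1)
Step 2: move right → 20[r0]121  (head at position 2)
Step 3: move right → 202[r1]21  (head at position 3)
Step 4: move left → 20[r1]201  (head at position 2)
Step 5: move left → 2[r1]0001  (head at position 1)
Step 6: move right → 20[r0]001  (head at position 2)
Step 7: move left → 2[r1]0001  (head at position 1)
Step 8: move right → 20[r0]001  (head at position 2)

After 8 steps, the head is at position 2.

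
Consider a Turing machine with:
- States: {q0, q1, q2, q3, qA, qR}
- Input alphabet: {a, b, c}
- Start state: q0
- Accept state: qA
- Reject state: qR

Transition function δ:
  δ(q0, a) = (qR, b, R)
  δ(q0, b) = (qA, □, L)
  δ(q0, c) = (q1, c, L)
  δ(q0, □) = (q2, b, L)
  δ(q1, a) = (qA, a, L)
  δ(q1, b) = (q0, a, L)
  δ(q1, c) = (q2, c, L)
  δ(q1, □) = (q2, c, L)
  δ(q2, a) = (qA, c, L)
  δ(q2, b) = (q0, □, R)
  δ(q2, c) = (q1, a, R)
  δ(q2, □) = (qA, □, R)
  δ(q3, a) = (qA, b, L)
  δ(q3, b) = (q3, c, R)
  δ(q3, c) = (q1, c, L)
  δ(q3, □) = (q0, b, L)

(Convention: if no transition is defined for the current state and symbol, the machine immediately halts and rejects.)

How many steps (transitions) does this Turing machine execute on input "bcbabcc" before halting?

Execution trace:
Initial: [q0]bcbabcc
Step 1: δ(q0, b) = (qA, □, L) → [qA]□□cbabcc

The machine reaches the accept state qA and halts.

The machine executed 1 step before halting.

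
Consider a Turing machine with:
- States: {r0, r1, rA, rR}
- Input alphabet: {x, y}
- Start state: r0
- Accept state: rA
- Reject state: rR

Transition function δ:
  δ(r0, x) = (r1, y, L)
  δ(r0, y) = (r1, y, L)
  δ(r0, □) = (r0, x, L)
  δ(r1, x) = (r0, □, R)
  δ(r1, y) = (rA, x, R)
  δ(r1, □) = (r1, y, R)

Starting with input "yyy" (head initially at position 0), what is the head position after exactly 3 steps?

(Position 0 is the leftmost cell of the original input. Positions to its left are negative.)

Execution trace (head position shown):
Step 0: [r0]yyy  (head at position 0)
Step 1: move left → [r1]□yyy  (head at position -1)
Step 2: move right → y[r1]yyy  (head at position 0)
Step 3: move right → yx[rA]yy  (head at position 1)

After 3 steps, the head is at position 1.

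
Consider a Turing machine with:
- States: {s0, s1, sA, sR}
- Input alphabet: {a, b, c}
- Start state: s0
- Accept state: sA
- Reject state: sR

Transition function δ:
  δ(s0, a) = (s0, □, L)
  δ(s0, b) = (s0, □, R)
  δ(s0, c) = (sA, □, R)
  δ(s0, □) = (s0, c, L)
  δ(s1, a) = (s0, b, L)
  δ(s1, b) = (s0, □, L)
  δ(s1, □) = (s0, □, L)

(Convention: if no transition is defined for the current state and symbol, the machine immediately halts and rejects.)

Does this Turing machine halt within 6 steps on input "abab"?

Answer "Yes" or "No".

Execution trace:
Initial: [s0]abab
Step 1: δ(s0, a) = (s0, □, L) → [s0]□□bab
Step 2: δ(s0, □) = (s0, c, L) → [s0]□c□bab
Step 3: δ(s0, □) = (s0, c, L) → [s0]□cc□bab
Step 4: δ(s0, □) = (s0, c, L) → [s0]□ccc□bab
Step 5: δ(s0, □) = (s0, c, L) → [s0]□cccc□bab
Step 6: δ(s0, □) = (s0, c, L) → [s0]□ccccc□bab

The machine has not reached a halting state after 6 steps.
The machine did not halt within the 6-step bound.

Answer: No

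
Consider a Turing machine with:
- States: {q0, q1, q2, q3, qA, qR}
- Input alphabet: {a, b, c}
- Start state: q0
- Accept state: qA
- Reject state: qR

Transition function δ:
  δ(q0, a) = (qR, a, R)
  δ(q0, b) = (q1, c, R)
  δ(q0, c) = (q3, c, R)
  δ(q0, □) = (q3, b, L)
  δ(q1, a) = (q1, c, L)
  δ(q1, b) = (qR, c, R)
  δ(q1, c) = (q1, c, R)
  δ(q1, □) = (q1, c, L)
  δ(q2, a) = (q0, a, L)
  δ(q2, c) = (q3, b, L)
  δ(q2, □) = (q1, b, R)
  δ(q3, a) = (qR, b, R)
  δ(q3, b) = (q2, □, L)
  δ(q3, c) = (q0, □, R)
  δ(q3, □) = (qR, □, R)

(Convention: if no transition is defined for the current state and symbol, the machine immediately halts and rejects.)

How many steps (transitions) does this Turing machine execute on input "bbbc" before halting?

Execution trace:
Initial: [q0]bbbc
Step 1: δ(q0, b) = (q1, c, R) → c[q1]bbc
Step 2: δ(q1, b) = (qR, c, R) → cc[qR]bc

The machine reaches the reject state qR and halts.

The machine executed 2 steps before halting.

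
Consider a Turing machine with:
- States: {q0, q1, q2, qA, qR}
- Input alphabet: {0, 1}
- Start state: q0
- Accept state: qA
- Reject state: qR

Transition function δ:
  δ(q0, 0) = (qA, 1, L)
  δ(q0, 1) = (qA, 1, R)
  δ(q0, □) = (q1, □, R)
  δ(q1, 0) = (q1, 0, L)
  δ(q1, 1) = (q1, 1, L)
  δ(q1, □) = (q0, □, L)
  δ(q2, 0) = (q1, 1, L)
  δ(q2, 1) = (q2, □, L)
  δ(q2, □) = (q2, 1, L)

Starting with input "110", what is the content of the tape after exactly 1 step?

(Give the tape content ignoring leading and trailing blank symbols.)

Execution trace:
Initial: [q0]110
Step 1: δ(q0, 1) = (qA, 1, R) → 1[qA]10

The machine reaches the accept state qA and halts.

After 1 step, the tape (ignoring leading/trailing blanks) is: 110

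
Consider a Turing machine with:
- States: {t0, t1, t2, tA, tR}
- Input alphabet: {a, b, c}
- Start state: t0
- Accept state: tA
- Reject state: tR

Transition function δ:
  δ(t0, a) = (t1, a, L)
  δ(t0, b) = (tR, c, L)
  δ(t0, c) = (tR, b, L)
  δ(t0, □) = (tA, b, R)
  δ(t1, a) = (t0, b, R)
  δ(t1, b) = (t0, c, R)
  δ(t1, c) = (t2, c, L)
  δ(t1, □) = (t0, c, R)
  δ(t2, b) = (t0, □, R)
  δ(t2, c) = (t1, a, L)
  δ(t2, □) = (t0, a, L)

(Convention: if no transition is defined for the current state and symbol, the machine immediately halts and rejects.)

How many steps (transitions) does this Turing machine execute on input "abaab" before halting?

Execution trace:
Initial: [t0]abaab
Step 1: δ(t0, a) = (t1, a, L) → [t1]□abaab
Step 2: δ(t1, □) = (t0, c, R) → c[t0]abaab
Step 3: δ(t0, a) = (t1, a, L) → [t1]cabaab
Step 4: δ(t1, c) = (t2, c, L) → [t2]□cabaab
Step 5: δ(t2, □) = (t0, a, L) → [t0]□acabaab
Step 6: δ(t0, □) = (tA, b, R) → b[tA]acabaab

The machine reaches the accept state tA and halts.

The machine executed 6 steps before halting.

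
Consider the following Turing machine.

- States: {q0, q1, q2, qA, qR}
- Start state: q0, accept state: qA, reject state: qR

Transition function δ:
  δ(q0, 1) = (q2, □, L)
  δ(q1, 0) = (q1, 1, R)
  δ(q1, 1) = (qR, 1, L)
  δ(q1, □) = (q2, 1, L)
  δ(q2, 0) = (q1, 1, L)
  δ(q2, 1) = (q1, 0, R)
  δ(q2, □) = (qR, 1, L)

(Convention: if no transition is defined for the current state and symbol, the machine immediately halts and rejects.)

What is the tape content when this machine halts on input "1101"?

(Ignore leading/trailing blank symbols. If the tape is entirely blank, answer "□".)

Execution trace:
Initial: [q0]1101
Step 1: δ(q0, 1) = (q2, □, L) → [q2]□□101
Step 2: δ(q2, □) = (qR, 1, L) → [qR]□1□101

The machine reaches the reject state qR and halts.

Final tape (ignoring leading/trailing blanks): 1□101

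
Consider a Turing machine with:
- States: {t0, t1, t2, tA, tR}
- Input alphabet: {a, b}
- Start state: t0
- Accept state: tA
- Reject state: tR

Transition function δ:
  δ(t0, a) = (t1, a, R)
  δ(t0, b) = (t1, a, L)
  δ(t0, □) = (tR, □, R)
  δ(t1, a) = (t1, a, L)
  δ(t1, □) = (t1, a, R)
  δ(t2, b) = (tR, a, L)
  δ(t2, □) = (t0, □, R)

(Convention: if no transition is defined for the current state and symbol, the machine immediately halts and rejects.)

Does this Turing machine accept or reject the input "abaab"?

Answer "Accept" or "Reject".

Execution trace:
Initial: [t0]abaab
Step 1: δ(t0, a) = (t1, a, R) → a[t1]baab

No transition is defined for δ(t1, b). By convention the machine halts and rejects.

Answer: Reject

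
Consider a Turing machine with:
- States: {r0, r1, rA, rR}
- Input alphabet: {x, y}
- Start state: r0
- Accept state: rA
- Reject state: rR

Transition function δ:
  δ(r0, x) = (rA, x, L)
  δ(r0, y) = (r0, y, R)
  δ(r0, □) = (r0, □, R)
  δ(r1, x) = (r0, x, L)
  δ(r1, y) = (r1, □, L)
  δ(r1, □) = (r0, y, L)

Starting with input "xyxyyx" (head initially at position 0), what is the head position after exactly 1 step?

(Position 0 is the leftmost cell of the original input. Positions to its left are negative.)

Execution trace (head position shown):
Step 0: [r0]xyxyyx  (head at position 0)
Step 1: move left → [rA]□xyxyyx  (head at position -1)

After 1 step, the head is at position -1.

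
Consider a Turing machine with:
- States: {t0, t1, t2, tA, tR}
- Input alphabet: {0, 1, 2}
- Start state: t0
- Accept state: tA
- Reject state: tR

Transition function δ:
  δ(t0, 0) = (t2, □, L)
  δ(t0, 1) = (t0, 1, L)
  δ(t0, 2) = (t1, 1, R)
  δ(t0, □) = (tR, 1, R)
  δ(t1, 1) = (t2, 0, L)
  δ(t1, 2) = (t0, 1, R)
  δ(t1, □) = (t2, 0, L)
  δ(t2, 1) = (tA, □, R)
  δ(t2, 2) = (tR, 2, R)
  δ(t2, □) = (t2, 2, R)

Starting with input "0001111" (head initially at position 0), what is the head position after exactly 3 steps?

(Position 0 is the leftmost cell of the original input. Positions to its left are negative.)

Execution trace (head position shown):
Step 0: [t0]0001111  (head at position 0)
Step 1: move left → [t2]□□001111  (head at position -1)
Step 2: move right → 2[t2]□001111  (head at position 0)
Step 3: move right → 22[t2]001111  (head at position 1)

After 3 steps, the head is at position 1.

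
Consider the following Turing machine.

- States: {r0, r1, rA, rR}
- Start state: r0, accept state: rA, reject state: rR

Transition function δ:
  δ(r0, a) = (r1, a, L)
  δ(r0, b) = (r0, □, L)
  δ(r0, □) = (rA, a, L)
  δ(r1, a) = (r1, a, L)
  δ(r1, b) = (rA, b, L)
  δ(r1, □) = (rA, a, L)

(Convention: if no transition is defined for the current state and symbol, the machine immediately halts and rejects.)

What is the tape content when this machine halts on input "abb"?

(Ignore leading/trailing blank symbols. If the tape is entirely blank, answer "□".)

Execution trace:
Initial: [r0]abb
Step 1: δ(r0, a) = (r1, a, L) → [r1]□abb
Step 2: δ(r1, □) = (rA, a, L) → [rA]□aabb

The machine reaches the accept state rA and halts.

Final tape (ignoring leading/trailing blanks): aabb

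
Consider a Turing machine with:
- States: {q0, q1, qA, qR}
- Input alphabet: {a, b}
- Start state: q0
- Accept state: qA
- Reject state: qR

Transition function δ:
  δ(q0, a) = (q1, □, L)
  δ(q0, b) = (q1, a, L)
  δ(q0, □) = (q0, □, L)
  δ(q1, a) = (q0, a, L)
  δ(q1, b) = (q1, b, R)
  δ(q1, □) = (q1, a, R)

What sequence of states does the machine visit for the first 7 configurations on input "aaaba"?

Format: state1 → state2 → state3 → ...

Execution trace:
Initial: [q0]aaaba
Step 1: δ(q0, a) = (q1, □, L) → [q1]□□aaba
Step 2: δ(q1, □) = (q1, a, R) → a[q1]□aaba
Step 3: δ(q1, □) = (q1, a, R) → aa[q1]aaba
Step 4: δ(q1, a) = (q0, a, L) → a[q0]aaaba
Step 5: δ(q0, a) = (q1, □, L) → [q1]a□aaba
Step 6: δ(q1, a) = (q0, a, L) → [q0]□a□aaba

State sequence: q0 → q1 → q1 → q1 → q0 → q1 → q0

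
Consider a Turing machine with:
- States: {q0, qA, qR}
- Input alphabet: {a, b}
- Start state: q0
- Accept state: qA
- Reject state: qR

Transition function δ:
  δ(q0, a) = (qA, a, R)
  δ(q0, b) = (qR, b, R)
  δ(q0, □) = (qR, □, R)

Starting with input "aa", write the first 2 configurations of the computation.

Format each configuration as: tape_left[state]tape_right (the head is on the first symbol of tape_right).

Transitions applied:
Step 1: δ(q0, a) = (qA, a, R)

The first 2 configurations are:
[q0]aa ⊢ a[qA]a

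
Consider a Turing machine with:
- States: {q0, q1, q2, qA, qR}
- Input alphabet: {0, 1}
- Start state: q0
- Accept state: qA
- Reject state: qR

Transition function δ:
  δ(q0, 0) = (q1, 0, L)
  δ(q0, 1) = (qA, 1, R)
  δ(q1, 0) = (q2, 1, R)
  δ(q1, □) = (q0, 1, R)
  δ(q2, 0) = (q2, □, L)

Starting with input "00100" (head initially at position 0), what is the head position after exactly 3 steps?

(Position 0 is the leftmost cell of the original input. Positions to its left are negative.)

Execution trace (head position shown):
Step 0: [q0]00100  (head at position 0)
Step 1: move left → [q1]□00100  (head at position -1)
Step 2: move right → 1[q0]00100  (head at position 0)
Step 3: move left → [q1]100100  (head at position -1)

After 3 steps, the head is at position -1.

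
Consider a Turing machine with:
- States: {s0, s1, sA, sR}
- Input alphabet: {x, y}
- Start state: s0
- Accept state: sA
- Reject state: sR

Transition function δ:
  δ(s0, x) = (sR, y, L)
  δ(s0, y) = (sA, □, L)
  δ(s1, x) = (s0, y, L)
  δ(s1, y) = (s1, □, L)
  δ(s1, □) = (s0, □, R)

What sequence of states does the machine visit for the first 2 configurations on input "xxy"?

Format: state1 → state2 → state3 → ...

Execution trace:
Initial: [s0]xxy
Step 1: δ(s0, x) = (sR, y, L) → [sR]□yxy

The machine reaches the reject state sR and halts.

State sequence: s0 → sR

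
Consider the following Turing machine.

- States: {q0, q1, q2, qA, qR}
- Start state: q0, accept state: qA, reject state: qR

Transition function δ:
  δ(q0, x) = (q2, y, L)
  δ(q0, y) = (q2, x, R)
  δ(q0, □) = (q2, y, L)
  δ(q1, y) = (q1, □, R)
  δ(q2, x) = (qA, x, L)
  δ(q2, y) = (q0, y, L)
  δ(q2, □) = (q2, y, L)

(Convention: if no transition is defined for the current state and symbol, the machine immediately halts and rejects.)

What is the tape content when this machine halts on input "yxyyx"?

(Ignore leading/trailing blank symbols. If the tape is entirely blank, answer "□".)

Execution trace:
Initial: [q0]yxyyx
Step 1: δ(q0, y) = (q2, x, R) → x[q2]xyyx
Step 2: δ(q2, x) = (qA, x, L) → [qA]xxyyx

The machine reaches the accept state qA and halts.

Final tape (ignoring leading/trailing blanks): xxyyx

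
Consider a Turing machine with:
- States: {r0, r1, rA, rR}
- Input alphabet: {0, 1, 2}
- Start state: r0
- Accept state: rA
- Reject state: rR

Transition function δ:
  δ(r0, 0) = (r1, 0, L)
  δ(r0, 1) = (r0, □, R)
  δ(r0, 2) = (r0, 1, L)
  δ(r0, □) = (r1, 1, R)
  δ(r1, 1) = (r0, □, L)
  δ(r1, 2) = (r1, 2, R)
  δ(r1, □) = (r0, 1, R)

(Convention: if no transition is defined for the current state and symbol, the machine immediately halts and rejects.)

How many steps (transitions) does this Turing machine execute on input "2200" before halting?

Execution trace:
Initial: [r0]2200
Step 1: δ(r0, 2) = (r0, 1, L) → [r0]□1200
Step 2: δ(r0, □) = (r1, 1, R) → 1[r1]1200
Step 3: δ(r1, 1) = (r0, □, L) → [r0]1□200
Step 4: δ(r0, 1) = (r0, □, R) → □[r0]□200
Step 5: δ(r0, □) = (r1, 1, R) → □1[r1]200
Step 6: δ(r1, 2) = (r1, 2, R) → □12[r1]00

No transition is defined for δ(r1, 0). By convention the machine halts and rejects.

The machine executed 6 steps before halting.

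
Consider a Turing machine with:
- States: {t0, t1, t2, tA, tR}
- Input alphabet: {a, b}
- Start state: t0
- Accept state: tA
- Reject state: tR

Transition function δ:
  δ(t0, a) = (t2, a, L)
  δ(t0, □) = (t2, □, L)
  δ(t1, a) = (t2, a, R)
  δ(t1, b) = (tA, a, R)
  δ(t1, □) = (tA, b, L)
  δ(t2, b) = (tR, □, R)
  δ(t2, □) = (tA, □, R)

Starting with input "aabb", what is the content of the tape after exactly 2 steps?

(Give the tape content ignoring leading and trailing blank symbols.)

Execution trace:
Initial: [t0]aabb
Step 1: δ(t0, a) = (t2, a, L) → [t2]□aabb
Step 2: δ(t2, □) = (tA, □, R) → □[tA]aabb

The machine reaches the accept state tA and halts.

After 2 steps, the tape (ignoring leading/trailing blanks) is: aabb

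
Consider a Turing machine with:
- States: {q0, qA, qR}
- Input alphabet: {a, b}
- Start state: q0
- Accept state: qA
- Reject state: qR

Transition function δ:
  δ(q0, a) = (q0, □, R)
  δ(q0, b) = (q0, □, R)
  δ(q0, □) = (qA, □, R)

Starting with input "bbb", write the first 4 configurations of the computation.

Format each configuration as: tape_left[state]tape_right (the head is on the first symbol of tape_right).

Transitions applied:
Step 1: δ(q0, b) = (q0, □, R)
Step 2: δ(q0, b) = (q0, □, R)
Step 3: δ(q0, b) = (q0, □, R)

The first 4 configurations are:
[q0]bbb ⊢ □[q0]bb ⊢ □□[q0]b ⊢ □□□[q0]□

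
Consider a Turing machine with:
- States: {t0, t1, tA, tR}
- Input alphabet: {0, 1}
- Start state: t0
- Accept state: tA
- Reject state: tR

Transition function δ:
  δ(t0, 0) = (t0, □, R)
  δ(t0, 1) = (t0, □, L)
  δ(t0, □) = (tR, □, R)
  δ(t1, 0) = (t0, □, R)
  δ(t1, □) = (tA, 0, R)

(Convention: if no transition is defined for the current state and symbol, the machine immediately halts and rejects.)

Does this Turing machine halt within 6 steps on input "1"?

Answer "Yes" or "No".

Execution trace:
Initial: [t0]1
Step 1: δ(t0, 1) = (t0, □, L) → [t0]□□
Step 2: δ(t0, □) = (tR, □, R) → □[tR]□

The machine reaches the reject state tR and halts.
The machine halted after 2 steps (within the 6-step bound).

Answer: Yes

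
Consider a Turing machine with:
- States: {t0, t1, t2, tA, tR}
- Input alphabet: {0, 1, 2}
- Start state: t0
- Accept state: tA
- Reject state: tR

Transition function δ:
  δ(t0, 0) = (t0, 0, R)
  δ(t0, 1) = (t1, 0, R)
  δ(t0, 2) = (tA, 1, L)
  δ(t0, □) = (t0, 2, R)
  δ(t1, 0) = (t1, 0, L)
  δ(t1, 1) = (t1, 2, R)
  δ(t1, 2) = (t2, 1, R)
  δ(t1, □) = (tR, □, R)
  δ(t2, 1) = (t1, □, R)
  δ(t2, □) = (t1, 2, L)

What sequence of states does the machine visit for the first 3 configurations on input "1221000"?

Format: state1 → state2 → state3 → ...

Execution trace:
Initial: [t0]1221000
Step 1: δ(t0, 1) = (t1, 0, R) → 0[t1]221000
Step 2: δ(t1, 2) = (t2, 1, R) → 01[t2]21000

No transition is defined for δ(t2, 2). By convention the machine halts and rejects.

State sequence: t0 → t1 → t2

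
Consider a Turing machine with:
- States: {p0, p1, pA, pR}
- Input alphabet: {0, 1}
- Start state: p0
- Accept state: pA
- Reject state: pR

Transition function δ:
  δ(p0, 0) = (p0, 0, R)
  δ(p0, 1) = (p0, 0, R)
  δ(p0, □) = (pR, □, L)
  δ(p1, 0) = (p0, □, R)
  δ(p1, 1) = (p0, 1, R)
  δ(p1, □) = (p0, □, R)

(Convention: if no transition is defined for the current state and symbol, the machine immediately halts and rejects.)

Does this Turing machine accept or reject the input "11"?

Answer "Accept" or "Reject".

Execution trace:
Initial: [p0]11
Step 1: δ(p0, 1) = (p0, 0, R) → 0[p0]1
Step 2: δ(p0, 1) = (p0, 0, R) → 00[p0]□
Step 3: δ(p0, □) = (pR, □, L) → 0[pR]0□

The machine reaches the reject state pR and halts.

Answer: Reject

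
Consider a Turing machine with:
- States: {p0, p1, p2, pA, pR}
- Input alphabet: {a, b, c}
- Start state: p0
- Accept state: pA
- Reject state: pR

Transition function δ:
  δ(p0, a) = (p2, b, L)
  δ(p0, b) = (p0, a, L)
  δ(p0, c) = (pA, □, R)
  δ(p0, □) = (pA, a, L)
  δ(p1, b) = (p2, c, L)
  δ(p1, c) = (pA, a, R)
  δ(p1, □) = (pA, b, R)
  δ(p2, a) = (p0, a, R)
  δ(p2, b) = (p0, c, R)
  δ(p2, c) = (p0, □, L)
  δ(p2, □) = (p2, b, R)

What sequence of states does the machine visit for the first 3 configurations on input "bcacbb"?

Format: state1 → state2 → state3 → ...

Execution trace:
Initial: [p0]bcacbb
Step 1: δ(p0, b) = (p0, a, L) → [p0]□acacbb
Step 2: δ(p0, □) = (pA, a, L) → [pA]□aacacbb

The machine reaches the accept state pA and halts.

State sequence: p0 → p0 → pA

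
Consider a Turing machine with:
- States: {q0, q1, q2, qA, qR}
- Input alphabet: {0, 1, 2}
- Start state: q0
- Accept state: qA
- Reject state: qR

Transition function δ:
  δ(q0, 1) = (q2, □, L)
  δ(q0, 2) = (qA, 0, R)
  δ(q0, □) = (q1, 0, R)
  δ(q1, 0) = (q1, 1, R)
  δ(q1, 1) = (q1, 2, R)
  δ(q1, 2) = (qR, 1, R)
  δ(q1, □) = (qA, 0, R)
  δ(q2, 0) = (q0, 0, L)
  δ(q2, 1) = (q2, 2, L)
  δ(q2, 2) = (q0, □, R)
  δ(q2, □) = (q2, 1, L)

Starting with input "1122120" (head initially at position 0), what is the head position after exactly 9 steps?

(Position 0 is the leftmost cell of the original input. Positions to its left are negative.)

Execution trace (head position shown):
Step 0: [q0]1122120  (head at position 0)
Step 1: move left → [q2]□□122120  (head at position -1)
Step 2: move left → [q2]□1□122120  (head at position -2)
Step 3: move left → [q2]□11□122120  (head at position -3)
Step 4: move left → [q2]□111□122120  (head at position -4)
Step 5: move left → [q2]□1111□122120  (head at position -5)
Step 6: move left → [q2]□11111□122120  (head at position -6)
Step 7: move left → [q2]□111111□122120  (head at position -7)
Step 8: move left → [q2]□1111111□122120  (head at position -8)
Step 9: move left → [q2]□11111111□122120  (head at position -9)

After 9 steps, the head is at position -9.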